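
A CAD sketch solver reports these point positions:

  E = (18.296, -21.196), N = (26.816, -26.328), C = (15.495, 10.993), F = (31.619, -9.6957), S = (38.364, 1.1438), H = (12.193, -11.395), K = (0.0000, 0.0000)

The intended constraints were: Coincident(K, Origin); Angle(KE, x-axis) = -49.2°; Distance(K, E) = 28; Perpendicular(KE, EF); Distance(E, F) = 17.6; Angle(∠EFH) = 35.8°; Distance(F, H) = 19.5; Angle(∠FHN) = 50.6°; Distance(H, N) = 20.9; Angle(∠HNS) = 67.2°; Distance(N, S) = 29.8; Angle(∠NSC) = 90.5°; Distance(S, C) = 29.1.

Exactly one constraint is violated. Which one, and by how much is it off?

Distance(S, C) = 29.1 — off by 4.20.

K = (0.00, 0.00) ✓; KE at -49.20° ✓; |KE| = 28.00 ✓; ∠(KE, EF) = 90.00° ✓; |EF| = 17.60 ✓; ∠EFH = 35.80° ✓; |FH| = 19.50 ✓; ∠FHN = 50.60° ✓; |HN| = 20.90 ✓; ∠HNS = 67.20° ✓; |NS| = 29.80 ✓; ∠NSC = 90.50° ✓; |SC| = 24.90 ✗.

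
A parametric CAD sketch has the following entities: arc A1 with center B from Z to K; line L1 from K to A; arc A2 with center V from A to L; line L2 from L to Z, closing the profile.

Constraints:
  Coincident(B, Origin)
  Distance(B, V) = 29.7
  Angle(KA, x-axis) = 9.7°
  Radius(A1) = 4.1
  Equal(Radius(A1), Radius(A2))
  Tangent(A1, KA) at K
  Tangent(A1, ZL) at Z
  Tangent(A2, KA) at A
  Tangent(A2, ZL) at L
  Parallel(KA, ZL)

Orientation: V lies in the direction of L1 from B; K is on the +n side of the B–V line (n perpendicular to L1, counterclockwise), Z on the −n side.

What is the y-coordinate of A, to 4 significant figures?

9.046

The slot axis is L1's direction at 9.7°, so u = (cos 9.7°, sin 9.7°) = (0.9857, 0.1685) and n = (−sin 9.7°, cos 9.7°) = (-0.1685, 0.9857). B is at the origin and V lies 29.7 along u from B, so V = 29.7·u = (29.28, 5.004). Tangency of A1 to both parallel lines with radius 4.1 puts K and Z at B ± 4.1·n: K = (-0.6908, 4.041), Z = (0.6908, -4.041). Equal radii place A and L the same way about V: A = V + 4.1·n = (28.58, 9.046), L = V − 4.1·n = (29.97, 0.9628). So A.y = 9.046.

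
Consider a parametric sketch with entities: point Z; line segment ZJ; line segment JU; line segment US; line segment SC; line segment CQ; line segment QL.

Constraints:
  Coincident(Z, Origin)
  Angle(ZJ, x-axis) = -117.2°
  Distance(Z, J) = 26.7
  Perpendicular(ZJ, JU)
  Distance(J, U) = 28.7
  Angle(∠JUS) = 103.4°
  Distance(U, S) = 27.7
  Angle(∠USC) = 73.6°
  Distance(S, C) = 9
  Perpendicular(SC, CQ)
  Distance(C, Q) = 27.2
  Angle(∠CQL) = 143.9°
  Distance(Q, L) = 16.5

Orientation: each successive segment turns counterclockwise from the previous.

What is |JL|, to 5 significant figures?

40.288

SC ⟂ CQ, so CQ runs at -114.20°; with |CQ| = 27.2, Q = (11.989, -36.955). ∠CQL = 143.9° gives QL at -78.100° from the x-axis; with |QL| = 16.5, L = (15.392, -53.100). Then |JL| = |L − J| = 40.288.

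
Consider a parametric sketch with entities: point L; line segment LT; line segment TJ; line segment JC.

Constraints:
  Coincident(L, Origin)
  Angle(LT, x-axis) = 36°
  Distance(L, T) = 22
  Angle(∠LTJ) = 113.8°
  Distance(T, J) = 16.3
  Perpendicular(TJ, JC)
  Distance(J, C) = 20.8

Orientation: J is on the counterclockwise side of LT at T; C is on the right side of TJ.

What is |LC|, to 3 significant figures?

48.1

L is at the origin; LT runs at 36.0° with length 22.0, so T = 22.0·(cos 36.0°, sin 36.0°) = (17.8, 12.9). ∠LTJ = 113.8°, so TJ runs at 36.0° + (180° − 113.8°) = 102° from the x-axis; with |TJ| = 16.3, J = T + 16.3·(cos 102°, sin 102°) = (14.4, 28.9). The perpendicularity gives JC at right angles to TJ; with |JC| = 20.8 on the right of TJ, C = J + 20.8·(0.977, 0.211) = (34.7, 33.3). Then |LC| = |C − L| = 48.1.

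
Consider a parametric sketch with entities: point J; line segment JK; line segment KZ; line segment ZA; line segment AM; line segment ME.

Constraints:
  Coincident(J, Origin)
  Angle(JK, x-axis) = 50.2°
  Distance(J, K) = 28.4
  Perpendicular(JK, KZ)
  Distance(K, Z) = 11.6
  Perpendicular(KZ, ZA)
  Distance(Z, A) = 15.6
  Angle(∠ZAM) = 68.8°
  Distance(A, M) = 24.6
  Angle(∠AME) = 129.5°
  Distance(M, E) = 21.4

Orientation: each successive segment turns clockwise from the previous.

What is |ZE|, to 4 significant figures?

32.63

J is at the origin; JK runs at 50.2° with length 28.4, so K = (18.18, 21.82). JK is perpendicular to KZ, so KZ runs at -39.80°; with |KZ| = 11.6, Z = (27.09, 14.39). KZ ⟂ ZA, so ZA runs at -129.8°; with |ZA| = 15.6, A = (17.11, 2.409). ∠ZAM = 68.8° gives AM at 119.0° from the x-axis; with |AM| = 24.6, M = (5.179, 23.92). ∠AME = 129.5° gives ME at 68.50° from the x-axis; with |ME| = 21.4, E = (13.02, 43.84). Then |ZE| = |E − Z| = 32.63.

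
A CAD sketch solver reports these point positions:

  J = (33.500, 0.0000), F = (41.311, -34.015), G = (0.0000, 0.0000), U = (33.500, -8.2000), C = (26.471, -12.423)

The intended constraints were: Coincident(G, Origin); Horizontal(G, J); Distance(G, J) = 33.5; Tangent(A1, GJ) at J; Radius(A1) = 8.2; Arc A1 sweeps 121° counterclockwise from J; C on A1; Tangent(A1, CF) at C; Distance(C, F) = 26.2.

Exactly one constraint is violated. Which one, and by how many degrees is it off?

Tangent(A1, CF) at C — off by 3.50°.

G = (0.00, 0.00) ✓; G.y = 0.00, J.y = 0.00 ✓; |GJ| = 33.50 ✓; ∠(UJ, JG) = 90.00° ✓; |UJ| = 8.200 ✓; bearing(U→C) − bearing(U→J) = 121.0° ✓; |UC| = 8.200 ✓; ∠(UC, CF) = 86.50° ✗; |CF| = 26.20 ✓.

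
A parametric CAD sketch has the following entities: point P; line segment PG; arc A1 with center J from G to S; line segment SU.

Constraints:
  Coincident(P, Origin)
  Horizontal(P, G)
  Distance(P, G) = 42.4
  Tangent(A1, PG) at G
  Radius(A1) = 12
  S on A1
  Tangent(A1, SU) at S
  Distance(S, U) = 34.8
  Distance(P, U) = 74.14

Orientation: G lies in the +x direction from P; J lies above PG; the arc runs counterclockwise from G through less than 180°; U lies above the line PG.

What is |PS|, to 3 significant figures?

55.3

P is at the origin; P and G share the same y with |PG| = 42.4 and G on the +x side, so G = (42.4, 0.00). A1 meets PG tangentially, so JG is at right angles to PG, so J = G + (0, 12) = (42.4, 12.0). Since JS ⟂ SU (tangency), |JU| = √(12.0² + 34.8²) = 36.8 regardless of where S sits on A1. So U lies on both circle(P, 74.14) and circle(J, 36.8); the above-PG intersection is U = (59.1, 44.8). S is the foot of the tangent from U: S = (54.3, 10.4).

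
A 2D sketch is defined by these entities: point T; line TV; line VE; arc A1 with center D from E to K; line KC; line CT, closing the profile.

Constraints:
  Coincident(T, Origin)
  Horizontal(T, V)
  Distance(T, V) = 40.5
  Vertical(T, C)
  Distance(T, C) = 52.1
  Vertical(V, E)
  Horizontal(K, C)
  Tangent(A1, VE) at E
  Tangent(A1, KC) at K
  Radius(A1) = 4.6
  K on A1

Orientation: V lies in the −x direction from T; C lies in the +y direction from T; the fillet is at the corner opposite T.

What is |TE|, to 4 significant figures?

62.42

The virtual corner opposite T is at (-40.50, 52.10). Tangency of A1 to VE means the radius DE is perpendicular to VE and A1 meets KC tangentially, so DK is at right angles to KC, with radius 4.6, so the center D sits 4.6 in from both sides at D = (-35.90, 47.50). That places the tangent points at E = (-40.50, 47.50) on VE and K = (-35.90, 52.10) on KC. Then |TE| = |E − T| = 62.42.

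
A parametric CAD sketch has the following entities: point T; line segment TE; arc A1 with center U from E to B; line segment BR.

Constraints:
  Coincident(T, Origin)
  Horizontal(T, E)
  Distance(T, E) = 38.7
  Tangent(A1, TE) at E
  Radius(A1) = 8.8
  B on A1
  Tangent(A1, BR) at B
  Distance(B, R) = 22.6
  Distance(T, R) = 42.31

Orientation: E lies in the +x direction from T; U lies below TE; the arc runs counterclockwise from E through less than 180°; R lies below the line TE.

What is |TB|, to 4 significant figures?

31.06

T is at the origin; TE is horizontal with |TE| = 38.7 and E on the +x side, so E = (38.70, 0.000). Tangency of A1 to TE means the radius UE is perpendicular to TE, so U = E + (0, -8.8) = (38.70, -8.800). Since UB ⟂ BR (tangency), |UR| = √(8.8² + 22.6²) = 24.25 regardless of where B sits on A1. So R lies on both circle(T, 42.31) and circle(U, 24.25); the below-TE intersection is R = (28.84, -30.96). B is the foot of the tangent from R: B = (29.91, -8.383).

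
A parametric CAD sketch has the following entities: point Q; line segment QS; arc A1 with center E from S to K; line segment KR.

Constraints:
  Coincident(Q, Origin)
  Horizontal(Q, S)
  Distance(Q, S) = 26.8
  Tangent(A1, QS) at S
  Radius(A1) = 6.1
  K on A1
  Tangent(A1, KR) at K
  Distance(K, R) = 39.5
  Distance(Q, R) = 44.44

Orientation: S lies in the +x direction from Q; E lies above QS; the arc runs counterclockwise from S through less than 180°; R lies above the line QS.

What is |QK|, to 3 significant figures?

33.3

Checks: |ES| = 6.100 ✓; |EK| = 6.100 ✓; ∠(EK, KR) = 90.00° ✓; |KR| = 39.50 ✓; |QR| = 44.44 ✓.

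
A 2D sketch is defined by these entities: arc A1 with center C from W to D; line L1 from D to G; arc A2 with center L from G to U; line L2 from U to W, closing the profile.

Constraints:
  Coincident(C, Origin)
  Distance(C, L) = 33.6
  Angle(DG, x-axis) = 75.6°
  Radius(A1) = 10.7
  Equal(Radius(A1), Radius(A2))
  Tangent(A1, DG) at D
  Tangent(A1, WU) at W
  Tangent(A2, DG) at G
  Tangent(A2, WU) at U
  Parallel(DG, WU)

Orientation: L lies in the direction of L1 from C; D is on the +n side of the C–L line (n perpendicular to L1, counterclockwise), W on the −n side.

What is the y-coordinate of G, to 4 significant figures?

35.21

The slot axis is L1's direction at 75.6°, so u = (cos 75.6°, sin 75.6°) = (0.2487, 0.9686) and n = (−sin 75.6°, cos 75.6°) = (-0.9686, 0.2487). C is at the origin and L lies 33.6 along u from C, so L = 33.6·u = (8.356, 32.54). Tangency of A1 to both parallel lines with radius 10.7 puts D and W at C ± 10.7·n: D = (-10.36, 2.661), W = (10.36, -2.661). Equal radii place G and U the same way about L: G = L + 10.7·n = (-2.008, 35.21), U = L − 10.7·n = (18.72, 29.88). So G.y = 35.21.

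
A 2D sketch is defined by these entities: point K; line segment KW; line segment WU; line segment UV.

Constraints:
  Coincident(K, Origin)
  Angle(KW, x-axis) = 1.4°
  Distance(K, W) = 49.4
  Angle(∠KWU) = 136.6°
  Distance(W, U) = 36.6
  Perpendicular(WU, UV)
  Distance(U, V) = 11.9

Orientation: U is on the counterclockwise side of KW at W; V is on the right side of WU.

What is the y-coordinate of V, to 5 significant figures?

18.553

∠KWU = 136.6°, so WU runs at 1.4° + (180° − 136.6°) = 44.800° from the x-axis; with |WU| = 36.6, U = W + 36.6·(cos 44.800°, sin 44.800°) = (75.356, 26.997). WU ⟂ UV; with |UV| = 11.9 on the right of WU, V = U + 11.9·(0.70463, -0.70957) = (83.741, 18.553). So V.y = 18.553.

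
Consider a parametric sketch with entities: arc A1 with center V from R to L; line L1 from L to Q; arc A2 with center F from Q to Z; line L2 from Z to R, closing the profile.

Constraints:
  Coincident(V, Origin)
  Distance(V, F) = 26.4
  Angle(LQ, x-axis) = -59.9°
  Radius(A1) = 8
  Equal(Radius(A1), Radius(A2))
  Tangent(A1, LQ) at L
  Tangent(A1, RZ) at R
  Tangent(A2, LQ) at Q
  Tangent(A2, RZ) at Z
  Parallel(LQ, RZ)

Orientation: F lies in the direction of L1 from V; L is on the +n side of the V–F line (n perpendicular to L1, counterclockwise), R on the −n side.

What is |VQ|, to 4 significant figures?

27.59

The slot axis is L1's direction at -59.9°, so u = (cos -59.9°, sin -59.9°) = (0.5015, -0.8652) and n = (−sin -59.9°, cos -59.9°) = (0.8652, 0.5015). V is at the origin and F lies 26.4 along u from V, so F = 26.4·u = (13.24, -22.84). Tangency of A1 to both parallel lines with radius 8.0 puts L and R at V ± 8.0·n: L = (6.921, 4.012), R = (-6.921, -4.012). Equal radii place Q and Z the same way about F: Q = F + 8.0·n = (20.16, -18.83), Z = F − 8.0·n = (6.319, -26.85). Then |VQ| = |Q − V| = 27.59.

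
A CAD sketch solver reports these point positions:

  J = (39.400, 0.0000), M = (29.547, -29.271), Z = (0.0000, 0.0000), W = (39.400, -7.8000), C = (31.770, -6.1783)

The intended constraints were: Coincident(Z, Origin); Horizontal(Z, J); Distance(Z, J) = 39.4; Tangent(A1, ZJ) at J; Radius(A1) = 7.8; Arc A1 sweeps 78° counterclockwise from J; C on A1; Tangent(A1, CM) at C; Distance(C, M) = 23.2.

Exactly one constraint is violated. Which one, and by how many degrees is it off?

Tangent(A1, CM) at C — off by 6.50°.

Z = (0.00, 0.00) ✓; Z.y = 0.00, J.y = 0.00 ✓; |ZJ| = 39.40 ✓; ∠(WJ, JZ) = 90.00° ✓; |WJ| = 7.800 ✓; bearing(W→C) − bearing(W→J) = 78.00° ✓; |WC| = 7.800 ✓; ∠(WC, CM) = 83.50° ✗; |CM| = 23.20 ✓.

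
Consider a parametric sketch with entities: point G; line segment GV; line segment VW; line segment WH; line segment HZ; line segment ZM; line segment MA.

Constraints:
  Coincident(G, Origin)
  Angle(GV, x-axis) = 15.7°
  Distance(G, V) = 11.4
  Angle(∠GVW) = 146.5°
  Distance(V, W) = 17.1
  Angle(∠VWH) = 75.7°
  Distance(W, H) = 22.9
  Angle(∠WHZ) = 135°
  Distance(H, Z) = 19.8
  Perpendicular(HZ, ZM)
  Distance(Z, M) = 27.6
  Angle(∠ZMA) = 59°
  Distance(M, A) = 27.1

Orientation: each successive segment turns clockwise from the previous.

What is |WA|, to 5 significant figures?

13.016

G is at the origin; GV runs at 15.7° with length 11.4, so V = (10.975, 3.0848). ∠GVW = 146.5° gives VW at -17.800° from the x-axis; with |VW| = 17.1, W = (27.256, -2.1425). ∠VWH = 75.7° gives WH at -122.10° from the x-axis; with |WH| = 22.9, H = (15.087, -21.542). ∠WHZ = 135.0° gives HZ at -167.10° from the x-axis; with |HZ| = 19.8, Z = (-4.2132, -25.962). HZ ⟂ ZM, so ZM runs at 102.90°; with |ZM| = 27.6, M = (-10.375, 0.94142). ∠ZMA = 59.0° gives MA at -18.100° from the x-axis; with |MA| = 27.1, A = (15.384, -7.4779). Then |WA| = |A − W| = 13.016.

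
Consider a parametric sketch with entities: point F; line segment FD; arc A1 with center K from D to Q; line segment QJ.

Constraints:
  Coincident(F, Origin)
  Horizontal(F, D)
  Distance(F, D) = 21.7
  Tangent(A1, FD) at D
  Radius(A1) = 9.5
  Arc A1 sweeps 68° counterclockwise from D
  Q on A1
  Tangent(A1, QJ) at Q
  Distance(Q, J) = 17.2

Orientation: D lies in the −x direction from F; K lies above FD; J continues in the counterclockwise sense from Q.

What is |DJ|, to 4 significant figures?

26.68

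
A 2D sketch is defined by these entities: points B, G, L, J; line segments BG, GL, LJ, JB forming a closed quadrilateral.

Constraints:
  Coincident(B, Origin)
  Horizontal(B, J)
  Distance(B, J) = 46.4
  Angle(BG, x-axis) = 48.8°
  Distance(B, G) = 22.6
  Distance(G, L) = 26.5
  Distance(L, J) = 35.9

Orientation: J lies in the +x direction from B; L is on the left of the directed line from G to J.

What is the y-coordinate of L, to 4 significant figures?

34.09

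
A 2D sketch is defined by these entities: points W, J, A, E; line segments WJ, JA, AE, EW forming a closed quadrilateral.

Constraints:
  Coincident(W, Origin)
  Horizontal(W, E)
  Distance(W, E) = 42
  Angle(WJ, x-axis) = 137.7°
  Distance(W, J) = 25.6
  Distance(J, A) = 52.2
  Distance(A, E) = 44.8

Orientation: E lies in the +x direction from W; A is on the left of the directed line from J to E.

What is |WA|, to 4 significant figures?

50.04

W is at the origin; WE is horizontal with |WE| = 42.0 and E in +x, so E = (42.0, 0). WJ runs at 137.7° with |WJ| = 25.6, so J = (-18.93, 17.23). A is determined by |JA| = 52.2 and |AE| = 44.8 together: it lies at the intersection of circle(J, 52.2) and circle(E, 44.8). With |JE| = 63.32, the foot of the radical line on JE is 37.33 from J and the perpendicular offset is √(52.2² − 37.33²) = 36.49. Taking the left-of-JE solution: A = (26.91, 42.18).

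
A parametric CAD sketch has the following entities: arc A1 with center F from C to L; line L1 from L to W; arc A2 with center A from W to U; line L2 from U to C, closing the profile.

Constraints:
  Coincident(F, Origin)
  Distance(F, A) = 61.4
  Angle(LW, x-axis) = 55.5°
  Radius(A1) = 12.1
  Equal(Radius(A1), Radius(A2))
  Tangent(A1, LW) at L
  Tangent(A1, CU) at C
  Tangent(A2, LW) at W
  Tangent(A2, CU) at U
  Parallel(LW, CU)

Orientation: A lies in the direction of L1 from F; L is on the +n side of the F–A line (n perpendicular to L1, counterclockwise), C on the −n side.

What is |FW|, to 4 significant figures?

62.58

Tangency of A1 to both parallel lines with radius 12.1 puts L and C at F ± 12.1·n: L = (-9.972, 6.854), C = (9.972, -6.854). Equal radii place W and U the same way about A: W = A + 12.1·n = (24.81, 57.45), U = A − 12.1·n = (44.75, 43.75). Then |FW| = |W − F| = 62.58.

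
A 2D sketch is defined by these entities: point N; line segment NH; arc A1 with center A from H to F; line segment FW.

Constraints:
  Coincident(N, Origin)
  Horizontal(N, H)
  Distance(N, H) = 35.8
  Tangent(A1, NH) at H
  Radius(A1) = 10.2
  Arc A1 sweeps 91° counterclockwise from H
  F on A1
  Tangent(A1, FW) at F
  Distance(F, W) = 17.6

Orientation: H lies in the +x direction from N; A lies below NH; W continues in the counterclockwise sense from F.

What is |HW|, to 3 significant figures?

29.7

N is at the origin; NH is horizontal with |NH| = 35.8 and H on the +x side, so H = (35.8, 0.00). The tangent condition forces AH to be normal to NH, so A = H + (0, -10.2) = (35.8, -10.2). On A1, H sits at bearing 90° from A; a 91° counterclockwise sweep puts F at bearing 181°, so F = A + 10.2·(cos 181°, sin 181°) = (25.6, -10.4). A1 meets FW tangentially, so AF is at right angles to FW, so FW runs along (−sin 181°, cos 181°); with |FW| = 17.6, W = (25.9, -28.0). Then |HW| = |W − H| = 29.7.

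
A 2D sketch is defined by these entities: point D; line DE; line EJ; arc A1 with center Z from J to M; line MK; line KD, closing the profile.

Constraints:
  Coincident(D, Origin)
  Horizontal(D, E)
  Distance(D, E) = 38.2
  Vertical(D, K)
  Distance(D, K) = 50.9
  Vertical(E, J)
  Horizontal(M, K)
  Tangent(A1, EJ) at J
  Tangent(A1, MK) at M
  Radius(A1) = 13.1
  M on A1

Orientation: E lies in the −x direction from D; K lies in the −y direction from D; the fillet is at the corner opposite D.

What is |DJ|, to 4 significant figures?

53.74

D is at the origin; DE is horizontal with |DE| = 38.2 and E on the −x side, so E = (-38.20, 0.000). DK is vertical with |DK| = 50.9 and K on the −y side, so K = (0.000, -50.90). The virtual corner opposite D is at (-38.20, -50.90). The tangent condition forces ZJ to be normal to EJ and tangency of A1 to MK means the radius ZM is perpendicular to MK, with radius 13.1, so the center Z sits 13.1 in from both sides at Z = (-25.10, -37.80). That places the tangent points at J = (-38.20, -37.80) on EJ and M = (-25.10, -50.90) on MK. Then |DJ| = |J − D| = 53.74.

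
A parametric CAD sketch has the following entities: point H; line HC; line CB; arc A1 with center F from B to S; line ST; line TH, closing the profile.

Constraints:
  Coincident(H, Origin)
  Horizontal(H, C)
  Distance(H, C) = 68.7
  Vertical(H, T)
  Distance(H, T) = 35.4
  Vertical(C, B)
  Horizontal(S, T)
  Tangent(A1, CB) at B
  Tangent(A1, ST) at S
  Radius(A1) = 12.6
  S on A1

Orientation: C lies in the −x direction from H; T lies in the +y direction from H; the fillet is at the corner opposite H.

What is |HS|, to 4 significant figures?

66.34

The virtual corner opposite H is at (-68.70, 35.40). Since A1 is tangent to CB there, FB ⟂ CB and tangency of A1 to ST means the radius FS is perpendicular to ST, with radius 12.6, so the center F sits 12.6 in from both sides at F = (-56.10, 22.80). That places the tangent points at B = (-68.70, 22.80) on CB and S = (-56.10, 35.40) on ST. Then |HS| = |S − H| = 66.34.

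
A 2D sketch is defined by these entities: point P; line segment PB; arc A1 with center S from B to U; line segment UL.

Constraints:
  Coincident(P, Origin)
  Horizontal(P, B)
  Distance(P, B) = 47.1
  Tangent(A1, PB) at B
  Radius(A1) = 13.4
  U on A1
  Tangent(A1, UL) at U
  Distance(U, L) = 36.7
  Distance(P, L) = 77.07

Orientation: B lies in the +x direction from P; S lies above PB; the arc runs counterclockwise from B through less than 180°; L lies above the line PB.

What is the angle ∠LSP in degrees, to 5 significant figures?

121.78°

P is at the origin; P and B share the same y with |PB| = 47.1 and B on the +x side, so B = (47.100, 0.0000). Since A1 is tangent to PB there, SB ⟂ PB, so S = B + (0, 13.4) = (47.100, 13.400). Since SU ⟂ UL (tangency), |SL| = √(13.4² + 36.7²) = 39.070 regardless of where U sits on A1. So L lies on both circle(P, 77.07) and circle(S, 39.070); the above-PB intersection is L = (57.804, 50.975). U is the foot of the tangent from L: U = (60.465, 14.371).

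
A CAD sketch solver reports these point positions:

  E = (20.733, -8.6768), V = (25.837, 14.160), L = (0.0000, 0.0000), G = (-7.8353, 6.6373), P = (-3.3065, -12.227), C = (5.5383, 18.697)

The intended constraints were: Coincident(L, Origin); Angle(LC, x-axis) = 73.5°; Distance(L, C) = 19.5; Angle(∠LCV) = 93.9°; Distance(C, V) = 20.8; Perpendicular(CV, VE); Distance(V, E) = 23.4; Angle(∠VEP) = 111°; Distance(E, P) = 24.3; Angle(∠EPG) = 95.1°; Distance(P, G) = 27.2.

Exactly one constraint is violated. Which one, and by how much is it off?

Distance(P, G) = 27.2 — off by 7.80.

L = (0.00, 0.00) ✓; LC at 73.50° ✓; |LC| = 19.50 ✓; ∠LCV = 93.90° ✓; |CV| = 20.80 ✓; ∠(CV, VE) = 90.00° ✓; |VE| = 23.40 ✓; ∠VEP = 111.0° ✓; |EP| = 24.30 ✓; ∠EPG = 95.10° ✓; |PG| = 19.40 ✗.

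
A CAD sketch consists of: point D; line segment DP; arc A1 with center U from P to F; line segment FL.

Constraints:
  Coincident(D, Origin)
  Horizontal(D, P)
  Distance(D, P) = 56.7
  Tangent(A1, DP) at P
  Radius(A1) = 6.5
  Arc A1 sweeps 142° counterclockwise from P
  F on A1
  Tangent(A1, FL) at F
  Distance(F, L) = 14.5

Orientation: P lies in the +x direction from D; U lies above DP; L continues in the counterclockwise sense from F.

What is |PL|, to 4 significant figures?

21.85

On A1, P sits at bearing -90° from U; a 142° counterclockwise sweep puts F at bearing 52°, so F = U + 6.5·(cos 52°, sin 52°) = (60.70, 11.62). The tangent condition forces UF to be normal to FL, so FL runs along (−sin 52°, cos 52°); with |FL| = 14.5, L = (49.28, 20.55). Then |PL| = |L − P| = 21.85.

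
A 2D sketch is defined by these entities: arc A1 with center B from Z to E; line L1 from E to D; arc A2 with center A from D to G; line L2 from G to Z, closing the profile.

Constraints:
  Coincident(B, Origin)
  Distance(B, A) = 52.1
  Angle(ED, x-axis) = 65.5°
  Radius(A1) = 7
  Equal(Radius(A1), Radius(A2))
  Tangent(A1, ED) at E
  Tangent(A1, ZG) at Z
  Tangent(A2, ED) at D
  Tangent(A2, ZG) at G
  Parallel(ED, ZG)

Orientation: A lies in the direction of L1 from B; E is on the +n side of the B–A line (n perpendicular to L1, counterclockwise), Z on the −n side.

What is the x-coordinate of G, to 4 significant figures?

27.98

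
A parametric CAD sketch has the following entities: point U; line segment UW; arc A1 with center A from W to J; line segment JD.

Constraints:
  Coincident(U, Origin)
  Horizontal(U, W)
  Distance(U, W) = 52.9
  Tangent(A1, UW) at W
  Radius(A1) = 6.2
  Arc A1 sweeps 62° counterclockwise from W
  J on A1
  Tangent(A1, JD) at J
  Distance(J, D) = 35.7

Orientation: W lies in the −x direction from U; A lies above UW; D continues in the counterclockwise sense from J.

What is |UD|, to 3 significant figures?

46.4

U is at the origin; U and W share the same y with |UW| = 52.9 and W on the −x side, so W = (-52.9, 0.00). Since A1 is tangent to UW there, AW ⟂ UW, so A = W + (0, 6.2) = (-52.9, 6.20). On A1, W sits at bearing -90° from A; a 62° counterclockwise sweep puts J at bearing -28°, so J = A + 6.2·(cos -28°, sin -28°) = (-47.4, 3.29). A1 meets JD tangentially, so AJ is at right angles to JD, so JD runs along (−sin -28°, cos -28°); with |JD| = 35.7, D = (-30.7, 34.8). Then |UD| = |D − U| = 46.4.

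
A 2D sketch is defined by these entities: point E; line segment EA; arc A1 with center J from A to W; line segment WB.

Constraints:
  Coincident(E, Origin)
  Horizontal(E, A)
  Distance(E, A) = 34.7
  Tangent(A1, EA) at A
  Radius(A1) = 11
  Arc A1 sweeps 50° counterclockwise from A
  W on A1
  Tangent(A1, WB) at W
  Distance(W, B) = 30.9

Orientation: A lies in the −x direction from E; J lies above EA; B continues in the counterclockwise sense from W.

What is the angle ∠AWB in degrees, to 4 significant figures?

155.0°

E is at the origin; EA is horizontal with |EA| = 34.7 and A on the −x side, so A = (-34.70, 0.000). Since A1 is tangent to EA there, JA ⟂ EA, so J = A + (0, 11) = (-34.70, 11.00). On A1, A sits at bearing -90° from J; a 50° counterclockwise sweep puts W at bearing -40°, so W = J + 11.0·(cos -40°, sin -40°) = (-26.27, 3.929). Since A1 is tangent to WB there, JW ⟂ WB, so WB runs along (−sin -40°, cos -40°); with |WB| = 30.9, B = (-6.411, 27.60). Then cos ∠AWB = WA·WB / (|WA||WB|), giving 155.0°.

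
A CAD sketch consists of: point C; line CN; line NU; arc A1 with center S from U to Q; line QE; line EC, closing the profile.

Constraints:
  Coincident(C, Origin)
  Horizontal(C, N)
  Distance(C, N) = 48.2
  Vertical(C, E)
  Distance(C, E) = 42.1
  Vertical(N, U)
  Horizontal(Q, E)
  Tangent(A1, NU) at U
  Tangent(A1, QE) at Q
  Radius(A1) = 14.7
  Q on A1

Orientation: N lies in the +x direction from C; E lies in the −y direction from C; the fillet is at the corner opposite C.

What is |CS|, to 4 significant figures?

43.28

CE is vertical with |CE| = 42.1 and E on the −y side, so E = (0.000, -42.10). The virtual corner opposite C is at (48.20, -42.10). The tangent condition forces SU to be normal to NU and since A1 is tangent to QE there, SQ ⟂ QE, with radius 14.7, so the center S sits 14.7 in from both sides at S = (33.50, -27.40). Then |CS| = |S − C| = 43.28.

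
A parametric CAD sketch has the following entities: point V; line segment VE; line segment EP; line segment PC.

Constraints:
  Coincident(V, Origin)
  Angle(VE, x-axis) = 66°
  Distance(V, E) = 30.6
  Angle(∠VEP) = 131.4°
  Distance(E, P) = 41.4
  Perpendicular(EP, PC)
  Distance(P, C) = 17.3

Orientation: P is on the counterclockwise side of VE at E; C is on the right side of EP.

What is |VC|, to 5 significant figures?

73.616

∠VEP = 131.4°, so EP runs at 66.0° + (180° − 131.4°) = 114.60° from the x-axis; with |EP| = 41.4, P = E + 41.4·(cos 114.60°, sin 114.60°) = (-4.7879, 65.597). EP ⟂ PC; with |PC| = 17.3 on the right of EP, C = P + 17.3·(0.90924, 0.41628) = (10.942, 72.799). Then |VC| = |C − V| = 73.616.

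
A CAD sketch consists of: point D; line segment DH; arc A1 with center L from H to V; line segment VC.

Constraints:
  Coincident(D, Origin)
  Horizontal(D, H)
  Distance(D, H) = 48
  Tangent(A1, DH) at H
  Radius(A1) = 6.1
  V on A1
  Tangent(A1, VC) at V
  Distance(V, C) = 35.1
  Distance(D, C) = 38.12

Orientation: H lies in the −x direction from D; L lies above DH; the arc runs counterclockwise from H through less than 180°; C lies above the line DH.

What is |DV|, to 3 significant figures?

43.1

D is at the origin; D and H share the same y with |DH| = 48.0 and H on the −x side, so H = (-48.0, 0.00). The tangent condition forces LH to be normal to DH, so L = H + (0, 6.1) = (-48.0, 6.10). Since LV ⟂ VC (tangency), |LC| = √(6.1² + 35.1²) = 35.6 regardless of where V sits on A1. So C lies on both circle(D, 38.12) and circle(L, 35.6); the above-DH intersection is C = (-22.4, 30.9). V is the foot of the tangent from C: V = (-43.1, 2.50).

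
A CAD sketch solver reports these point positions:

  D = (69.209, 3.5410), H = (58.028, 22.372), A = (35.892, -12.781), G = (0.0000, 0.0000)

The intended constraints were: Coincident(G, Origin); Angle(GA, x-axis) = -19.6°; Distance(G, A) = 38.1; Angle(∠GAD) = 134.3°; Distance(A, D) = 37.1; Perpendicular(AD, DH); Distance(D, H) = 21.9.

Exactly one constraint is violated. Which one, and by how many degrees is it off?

Perpendicular(AD, DH) — off by 4.60°.

G = (0.00, 0.00) ✓; GA at -19.60° ✓; |GA| = 38.10 ✓; ∠GAD = 134.3° ✓; |AD| = 37.10 ✓; ∠(AD, DH) = 94.60° ✗; |DH| = 21.90 ✓.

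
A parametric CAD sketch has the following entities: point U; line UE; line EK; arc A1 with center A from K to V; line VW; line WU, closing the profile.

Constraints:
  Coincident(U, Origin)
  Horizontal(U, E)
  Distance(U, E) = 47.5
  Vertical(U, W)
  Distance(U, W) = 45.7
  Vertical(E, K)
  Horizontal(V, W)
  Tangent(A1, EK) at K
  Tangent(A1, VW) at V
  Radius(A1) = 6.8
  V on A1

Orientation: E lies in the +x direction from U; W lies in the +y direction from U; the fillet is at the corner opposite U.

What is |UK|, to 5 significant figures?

61.396

The virtual corner opposite U is at (47.500, 45.700). A1 meets EK tangentially, so AK is at right angles to EK and the tangent condition forces AV to be normal to VW, with radius 6.8, so the center A sits 6.8 in from both sides at A = (40.700, 38.900). That places the tangent points at K = (47.500, 38.900) on EK and V = (40.700, 45.700) on VW. Then |UK| = |K − U| = 61.396.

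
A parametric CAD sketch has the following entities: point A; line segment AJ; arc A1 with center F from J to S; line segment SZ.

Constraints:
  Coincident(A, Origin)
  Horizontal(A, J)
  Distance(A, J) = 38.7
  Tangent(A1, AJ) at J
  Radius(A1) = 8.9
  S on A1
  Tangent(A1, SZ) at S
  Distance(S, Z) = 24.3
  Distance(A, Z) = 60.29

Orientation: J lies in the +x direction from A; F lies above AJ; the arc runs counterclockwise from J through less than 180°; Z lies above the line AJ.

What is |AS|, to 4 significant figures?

48.06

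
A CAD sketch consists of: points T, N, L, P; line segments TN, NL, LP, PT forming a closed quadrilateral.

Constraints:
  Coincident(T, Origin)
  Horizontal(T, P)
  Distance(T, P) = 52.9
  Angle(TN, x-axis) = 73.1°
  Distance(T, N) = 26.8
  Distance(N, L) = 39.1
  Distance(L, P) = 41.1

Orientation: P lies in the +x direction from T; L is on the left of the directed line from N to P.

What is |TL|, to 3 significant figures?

59.6

Checks: |NL| = 39.10 ✓; |LP| = 41.10 ✓.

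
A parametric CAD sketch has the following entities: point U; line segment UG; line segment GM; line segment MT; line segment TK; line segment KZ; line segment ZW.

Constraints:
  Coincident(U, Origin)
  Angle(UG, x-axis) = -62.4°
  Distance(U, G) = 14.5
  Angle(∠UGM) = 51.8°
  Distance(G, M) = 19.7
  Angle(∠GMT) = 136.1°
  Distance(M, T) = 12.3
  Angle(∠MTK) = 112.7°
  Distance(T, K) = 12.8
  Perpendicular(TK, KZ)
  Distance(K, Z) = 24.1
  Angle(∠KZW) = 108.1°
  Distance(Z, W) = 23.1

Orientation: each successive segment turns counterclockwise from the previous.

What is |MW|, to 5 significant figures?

20.412

U is at the origin; UG runs at -62.4° with length 14.5, so G = (6.7178, -12.850). ∠UGM = 51.8° gives GM at 65.800° from the x-axis; with |GM| = 19.7, M = (14.793, 5.1188). ∠GMT = 136.1° gives MT at 109.70° from the x-axis; with |MT| = 12.3, T = (10.647, 16.699). ∠MTK = 112.7° gives TK at 177.00° from the x-axis; with |TK| = 12.8, K = (-2.1355, 17.369). TK is perpendicular to KZ, so KZ runs at -93.000°; with |KZ| = 24.1, Z = (-3.3967, -6.6982). ∠KZW = 108.1° gives ZW at -21.100° from the x-axis; with |ZW| = 23.1, W = (18.154, -15.014). Then |MW| = |W − M| = 20.412.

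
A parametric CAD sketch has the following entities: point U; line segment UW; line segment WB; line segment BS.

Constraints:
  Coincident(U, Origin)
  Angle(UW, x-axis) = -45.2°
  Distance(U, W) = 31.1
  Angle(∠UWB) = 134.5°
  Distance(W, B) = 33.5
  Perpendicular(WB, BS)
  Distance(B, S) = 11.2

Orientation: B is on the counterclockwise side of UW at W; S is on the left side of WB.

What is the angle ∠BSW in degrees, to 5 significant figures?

71.514°

∠UWB = 134.5°, so WB runs at -45.2° + (180° − 134.5°) = 0.30000° from the x-axis; with |WB| = 33.5, B = W + 33.5·(cos 0.30000°, sin 0.30000°) = (55.414, -21.892). WB ⟂ BS; with |BS| = 11.2 on the left of WB, S = B + 11.2·(-0.0052360, 0.99999) = (55.355, -10.692). Then cos ∠BSW = SB·SW / (|SB||SW|), giving 71.514°.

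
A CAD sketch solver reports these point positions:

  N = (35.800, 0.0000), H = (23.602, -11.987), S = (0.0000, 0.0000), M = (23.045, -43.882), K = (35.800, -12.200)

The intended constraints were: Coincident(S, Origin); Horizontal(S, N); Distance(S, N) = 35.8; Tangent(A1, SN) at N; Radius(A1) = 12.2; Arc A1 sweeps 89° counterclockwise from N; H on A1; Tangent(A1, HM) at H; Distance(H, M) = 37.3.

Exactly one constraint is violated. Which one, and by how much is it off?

Distance(H, M) = 37.3 — off by 5.40.

S = (0.00, 0.00) ✓; S.y = 0.00, N.y = 0.00 ✓; |SN| = 35.80 ✓; ∠(KN, NS) = 90.00° ✓; |KN| = 12.20 ✓; bearing(K→H) − bearing(K→N) = 89.00° ✓; |KH| = 12.20 ✓; ∠(KH, HM) = 90.00° ✓; |HM| = 31.90 ✗.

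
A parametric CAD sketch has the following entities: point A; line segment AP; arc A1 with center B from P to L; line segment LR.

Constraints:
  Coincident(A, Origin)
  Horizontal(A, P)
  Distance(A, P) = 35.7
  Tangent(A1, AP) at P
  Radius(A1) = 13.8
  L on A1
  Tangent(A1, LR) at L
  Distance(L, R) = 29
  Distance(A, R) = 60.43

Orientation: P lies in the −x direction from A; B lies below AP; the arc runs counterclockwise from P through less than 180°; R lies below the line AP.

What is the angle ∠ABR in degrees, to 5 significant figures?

118.03°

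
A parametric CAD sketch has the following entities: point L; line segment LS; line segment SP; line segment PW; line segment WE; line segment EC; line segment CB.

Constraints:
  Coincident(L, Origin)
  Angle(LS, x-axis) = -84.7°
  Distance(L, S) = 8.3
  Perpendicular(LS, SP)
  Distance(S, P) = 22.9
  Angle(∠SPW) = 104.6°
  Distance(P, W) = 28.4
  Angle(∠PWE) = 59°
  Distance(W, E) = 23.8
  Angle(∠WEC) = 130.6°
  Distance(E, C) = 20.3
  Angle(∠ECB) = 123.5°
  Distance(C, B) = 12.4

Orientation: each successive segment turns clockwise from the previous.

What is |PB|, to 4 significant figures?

19.22

L is at the origin; LS runs at -84.7° with length 8.3, so S = (0.7667, -8.265). The perpendicularity gives SP at right angles to LS, so SP runs at -174.7°; with |SP| = 22.9, P = (-22.04, -10.38). ∠SPW = 104.6° gives PW at 109.9° from the x-axis; with |PW| = 28.4, W = (-31.70, 16.32). ∠PWE = 59.0° gives WE at -11.10° from the x-axis; with |WE| = 23.8, E = (-8.347, 11.74). ∠WEC = 130.6° gives EC at -60.50° from the x-axis; with |EC| = 20.3, C = (1.649, -5.926). ∠ECB = 123.5° gives CB at -117.0° from the x-axis; with |CB| = 12.4, B = (-3.981, -16.97). Then |PB| = |B − P| = 19.22.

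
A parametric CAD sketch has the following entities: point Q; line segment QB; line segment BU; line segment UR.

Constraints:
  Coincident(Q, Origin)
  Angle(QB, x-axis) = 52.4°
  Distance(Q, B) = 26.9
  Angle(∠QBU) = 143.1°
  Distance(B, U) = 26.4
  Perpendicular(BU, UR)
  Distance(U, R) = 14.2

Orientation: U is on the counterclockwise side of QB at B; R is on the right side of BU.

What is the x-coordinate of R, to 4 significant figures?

30.93

∠QBU = 143.1°, so BU runs at 52.4° + (180° − 143.1°) = 89.30° from the x-axis; with |BU| = 26.4, U = B + 26.4·(cos 89.30°, sin 89.30°) = (16.74, 47.71). BU is perpendicular to UR; with |UR| = 14.2 on the right of BU, R = U + 14.2·(0.9999, -0.01222) = (30.93, 47.54). So R.x = 30.93.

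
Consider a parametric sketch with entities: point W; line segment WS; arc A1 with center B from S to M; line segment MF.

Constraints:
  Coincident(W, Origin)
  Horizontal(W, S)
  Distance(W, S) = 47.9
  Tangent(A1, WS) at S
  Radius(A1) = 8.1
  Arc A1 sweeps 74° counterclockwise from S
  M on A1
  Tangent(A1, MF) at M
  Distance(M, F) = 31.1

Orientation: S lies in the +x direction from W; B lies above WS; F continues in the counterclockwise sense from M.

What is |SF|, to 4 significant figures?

39.33

W is at the origin; W and S share the same y with |WS| = 47.9 and S on the +x side, so S = (47.90, 0.000). The tangent condition forces BS to be normal to WS, so B = S + (0, 8.1) = (47.90, 8.100). On A1, S sits at bearing -90° from B; a 74° counterclockwise sweep puts M at bearing -16°, so M = B + 8.1·(cos -16°, sin -16°) = (55.69, 5.867). Since A1 is tangent to MF there, BM ⟂ MF, so MF runs along (−sin -16°, cos -16°); with |MF| = 31.1, F = (64.26, 35.76). Then |SF| = |F − S| = 39.33.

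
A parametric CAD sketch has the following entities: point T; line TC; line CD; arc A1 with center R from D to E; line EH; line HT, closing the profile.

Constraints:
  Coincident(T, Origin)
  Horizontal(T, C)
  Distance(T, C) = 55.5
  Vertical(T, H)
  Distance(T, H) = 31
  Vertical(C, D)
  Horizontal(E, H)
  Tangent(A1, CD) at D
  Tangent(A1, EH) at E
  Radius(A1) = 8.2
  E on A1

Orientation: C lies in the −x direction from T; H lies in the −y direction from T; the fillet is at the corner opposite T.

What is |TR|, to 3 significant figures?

52.5

T is at the origin; T and C share the same y with |TC| = 55.5 and C on the −x side, so C = (-55.5, 0.00). T and H share the same x with |TH| = 31.0 and H on the −y side, so H = (0.00, -31.0). The virtual corner opposite T is at (-55.5, -31.0). The tangent condition forces RD to be normal to CD and since A1 is tangent to EH there, RE ⟂ EH, with radius 8.2, so the center R sits 8.2 in from both sides at R = (-47.3, -22.8). Then |TR| = |R − T| = 52.5.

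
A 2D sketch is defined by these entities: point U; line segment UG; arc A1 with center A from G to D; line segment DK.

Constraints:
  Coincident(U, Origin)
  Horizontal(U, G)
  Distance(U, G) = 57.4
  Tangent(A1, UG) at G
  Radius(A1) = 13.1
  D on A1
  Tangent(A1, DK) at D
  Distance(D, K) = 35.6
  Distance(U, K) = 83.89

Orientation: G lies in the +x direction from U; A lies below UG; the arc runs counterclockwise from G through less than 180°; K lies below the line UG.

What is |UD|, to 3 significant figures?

51.2

U is at the origin; UG is horizontal with |UG| = 57.4 and G on the +x side, so G = (57.4, 0.00). The tangent condition forces AG to be normal to UG, so A = G + (0, -13.1) = (57.4, -13.1). Since AD ⟂ DK (tangency), |AK| = √(13.1² + 35.6²) = 37.9 regardless of where D sits on A1. So K lies on both circle(U, 83.89) and circle(A, 37.9); the below-UG intersection is K = (67.6, -49.6). D is the foot of the tangent from K: D = (46.8, -20.8).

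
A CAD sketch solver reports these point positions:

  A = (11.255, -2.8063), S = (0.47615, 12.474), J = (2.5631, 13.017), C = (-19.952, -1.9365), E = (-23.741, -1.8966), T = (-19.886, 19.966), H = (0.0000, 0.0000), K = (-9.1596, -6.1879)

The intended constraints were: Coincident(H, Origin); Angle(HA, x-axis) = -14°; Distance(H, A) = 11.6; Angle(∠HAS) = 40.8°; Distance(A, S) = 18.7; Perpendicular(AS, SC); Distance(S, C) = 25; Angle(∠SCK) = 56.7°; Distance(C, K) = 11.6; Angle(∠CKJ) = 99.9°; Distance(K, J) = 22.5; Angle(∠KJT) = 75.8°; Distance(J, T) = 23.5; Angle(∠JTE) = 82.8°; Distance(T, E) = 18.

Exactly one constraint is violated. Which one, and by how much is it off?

Distance(T, E) = 18 — off by 4.20.

H = (0.00, 0.00) ✓; HA at -14.00° ✓; |HA| = 11.60 ✓; ∠HAS = 40.80° ✓; |AS| = 18.70 ✓; ∠(AS, SC) = 90.00° ✓; |SC| = 25.00 ✓; ∠SCK = 56.70° ✓; |CK| = 11.60 ✓; ∠CKJ = 99.90° ✓; |KJ| = 22.50 ✓; ∠KJT = 75.80° ✓; |JT| = 23.50 ✓; ∠JTE = 82.80° ✓; |TE| = 22.20 ✗.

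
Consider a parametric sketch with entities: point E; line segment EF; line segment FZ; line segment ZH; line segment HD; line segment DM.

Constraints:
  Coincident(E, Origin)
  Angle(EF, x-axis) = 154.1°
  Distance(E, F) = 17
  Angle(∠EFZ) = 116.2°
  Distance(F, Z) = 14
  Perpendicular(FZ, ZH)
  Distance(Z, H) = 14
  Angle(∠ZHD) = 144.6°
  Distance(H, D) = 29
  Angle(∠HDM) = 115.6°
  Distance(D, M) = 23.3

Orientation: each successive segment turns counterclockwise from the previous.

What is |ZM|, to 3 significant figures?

52.1

∠ZHD = 144.6° gives HD at -16.7° from the x-axis; with |HD| = 29.0, D = (10.0, -20.6). ∠HDM = 115.6° gives DM at 47.7° from the x-axis; with |DM| = 23.3, M = (25.7, -3.32). Then |ZM| = |M − Z| = 52.1.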